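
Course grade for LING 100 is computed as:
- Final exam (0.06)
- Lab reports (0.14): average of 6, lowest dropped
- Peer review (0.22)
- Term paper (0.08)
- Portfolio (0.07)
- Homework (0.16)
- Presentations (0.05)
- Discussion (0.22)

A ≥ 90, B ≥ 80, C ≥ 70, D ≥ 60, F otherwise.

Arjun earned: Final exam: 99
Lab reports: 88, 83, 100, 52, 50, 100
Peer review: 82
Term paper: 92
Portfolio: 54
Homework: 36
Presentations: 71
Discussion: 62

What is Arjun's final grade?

Lab reports: drop 50 → average of remaining 5 = 423/5 = 84.6
Weighted total:
  Final exam 99 × 0.06 = 5.94
  Lab reports 84.6 × 0.14 = 11.844
  Peer review 82 × 0.22 = 18.04
  Term paper 92 × 0.08 = 7.36
  Portfolio 54 × 0.07 = 3.78
  Homework 36 × 0.16 = 5.76
  Presentations 71 × 0.05 = 3.55
  Discussion 62 × 0.22 = 13.64
Sum = 69.914
69.914 is ≥ 60 and < 70 → D

D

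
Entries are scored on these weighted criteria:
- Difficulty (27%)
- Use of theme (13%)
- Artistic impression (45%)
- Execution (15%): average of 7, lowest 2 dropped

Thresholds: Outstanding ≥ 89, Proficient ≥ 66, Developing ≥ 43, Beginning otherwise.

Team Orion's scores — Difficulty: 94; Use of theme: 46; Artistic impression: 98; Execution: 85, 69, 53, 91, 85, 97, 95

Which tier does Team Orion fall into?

Outstanding

Execution: drop 53, 69 → average of remaining 5 = 453/5 = 90.6
Weighted total:
  Difficulty 94 × 0.27 = 25.38
  Use of theme 46 × 0.13 = 5.98
  Artistic impression 98 × 0.45 = 44.1
  Execution 90.6 × 0.15 = 13.59
Sum = 89.05
89.05 ≥ 89 → Outstanding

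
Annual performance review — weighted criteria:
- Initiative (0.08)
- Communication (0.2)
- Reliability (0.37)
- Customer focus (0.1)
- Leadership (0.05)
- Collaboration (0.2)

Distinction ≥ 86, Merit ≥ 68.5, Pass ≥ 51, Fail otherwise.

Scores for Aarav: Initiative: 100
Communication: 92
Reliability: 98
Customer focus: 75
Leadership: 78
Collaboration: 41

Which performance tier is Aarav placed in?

Merit

Weighted total:
  Initiative 100 × 0.08 = 8
  Communication 92 × 0.2 = 18.4
  Reliability 98 × 0.37 = 36.26
  Customer focus 75 × 0.1 = 7.5
  Leadership 78 × 0.05 = 3.9
  Collaboration 41 × 0.2 = 8.2
Sum = 82.26
82.26 is ≥ 68.5 and < 86 → Merit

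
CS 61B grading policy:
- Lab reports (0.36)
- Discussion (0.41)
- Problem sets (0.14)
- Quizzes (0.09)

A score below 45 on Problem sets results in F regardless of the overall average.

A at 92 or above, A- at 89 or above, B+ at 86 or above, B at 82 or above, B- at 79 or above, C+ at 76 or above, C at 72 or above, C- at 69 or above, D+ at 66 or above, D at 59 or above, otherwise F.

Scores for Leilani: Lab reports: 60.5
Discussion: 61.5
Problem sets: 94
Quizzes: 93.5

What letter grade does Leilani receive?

Problem sets score 94 ≥ 45: minimum met.
Weighted total:
  Lab reports 60.5 × 0.36 = 21.78
  Discussion 61.5 × 0.41 = 25.215
  Problem sets 94 × 0.14 = 13.16
  Quizzes 93.5 × 0.09 = 8.415
Sum = 68.57
68.57 is ≥ 66 and < 69 → D+

D+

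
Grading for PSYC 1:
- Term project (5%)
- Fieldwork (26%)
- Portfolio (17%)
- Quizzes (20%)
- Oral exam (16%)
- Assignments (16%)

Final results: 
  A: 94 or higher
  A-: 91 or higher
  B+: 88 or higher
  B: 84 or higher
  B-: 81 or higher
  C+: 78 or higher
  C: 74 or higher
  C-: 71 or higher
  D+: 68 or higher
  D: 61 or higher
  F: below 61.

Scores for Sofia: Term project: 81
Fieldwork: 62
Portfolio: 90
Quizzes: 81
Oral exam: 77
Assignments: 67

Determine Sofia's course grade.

Weighted total:
  Term project 81 × 0.05 = 4.05
  Fieldwork 62 × 0.26 = 16.12
  Portfolio 90 × 0.17 = 15.3
  Quizzes 81 × 0.2 = 16.2
  Oral exam 77 × 0.16 = 12.32
  Assignments 67 × 0.16 = 10.72
Sum = 74.71
74.71 is ≥ 74 and < 78 → C

C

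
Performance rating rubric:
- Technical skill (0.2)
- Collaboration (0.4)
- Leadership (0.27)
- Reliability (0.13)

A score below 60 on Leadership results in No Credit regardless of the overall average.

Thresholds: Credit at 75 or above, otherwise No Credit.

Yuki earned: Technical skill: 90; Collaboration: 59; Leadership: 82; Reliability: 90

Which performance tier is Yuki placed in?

Leadership score 82 ≥ 60: minimum met.
Weighted total:
  Technical skill 90 × 0.2 = 18
  Collaboration 59 × 0.4 = 23.6
  Leadership 82 × 0.27 = 22.14
  Reliability 90 × 0.13 = 11.7
Sum = 75.44
75.44 ≥ 75 → Credit

Credit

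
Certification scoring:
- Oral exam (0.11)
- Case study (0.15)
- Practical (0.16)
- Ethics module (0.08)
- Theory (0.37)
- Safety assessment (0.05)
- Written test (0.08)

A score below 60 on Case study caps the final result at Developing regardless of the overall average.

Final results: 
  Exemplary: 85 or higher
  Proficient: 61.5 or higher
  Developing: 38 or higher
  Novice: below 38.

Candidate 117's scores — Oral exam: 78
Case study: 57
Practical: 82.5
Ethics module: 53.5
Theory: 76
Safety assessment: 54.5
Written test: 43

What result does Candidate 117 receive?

Case study score 57 < 60: minimum not met.
Weighted total:
  Oral exam 78 × 0.11 = 8.58
  Case study 57 × 0.15 = 8.55
  Practical 82.5 × 0.16 = 13.2
  Ethics module 53.5 × 0.08 = 4.28
  Theory 76 × 0.37 = 28.12
  Safety assessment 54.5 × 0.05 = 2.725
  Written test 43 × 0.08 = 3.44
Sum = 68.895
68.895 would be Proficient; cap at Developing applies → Developing.

Developing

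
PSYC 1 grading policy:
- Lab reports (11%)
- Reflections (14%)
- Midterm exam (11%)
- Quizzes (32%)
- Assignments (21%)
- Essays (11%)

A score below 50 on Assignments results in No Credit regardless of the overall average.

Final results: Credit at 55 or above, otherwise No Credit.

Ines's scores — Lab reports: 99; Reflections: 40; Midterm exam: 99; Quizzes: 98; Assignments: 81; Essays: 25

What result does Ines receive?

Credit

Assignments score 81 ≥ 50: minimum met.
Weighted total:
  Lab reports 99 × 0.11 = 10.89
  Reflections 40 × 0.14 = 5.6
  Midterm exam 99 × 0.11 = 10.89
  Quizzes 98 × 0.32 = 31.36
  Assignments 81 × 0.21 = 17.01
  Essays 25 × 0.11 = 2.75
Sum = 78.5
78.5 ≥ 55 → Credit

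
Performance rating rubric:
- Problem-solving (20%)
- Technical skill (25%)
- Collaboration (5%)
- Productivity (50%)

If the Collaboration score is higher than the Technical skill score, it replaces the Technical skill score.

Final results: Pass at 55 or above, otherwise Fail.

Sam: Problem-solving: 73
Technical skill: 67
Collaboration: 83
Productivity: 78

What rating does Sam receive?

Pass

Collaboration (83) > Technical skill (67), so Technical skill counts as 83.
Weighted total:
  Problem-solving 73 × 0.2 = 14.6
  Technical skill 83 × 0.25 = 20.75
  Collaboration 83 × 0.05 = 4.15
  Productivity 78 × 0.5 = 39
Sum = 78.5
78.5 ≥ 55 → Pass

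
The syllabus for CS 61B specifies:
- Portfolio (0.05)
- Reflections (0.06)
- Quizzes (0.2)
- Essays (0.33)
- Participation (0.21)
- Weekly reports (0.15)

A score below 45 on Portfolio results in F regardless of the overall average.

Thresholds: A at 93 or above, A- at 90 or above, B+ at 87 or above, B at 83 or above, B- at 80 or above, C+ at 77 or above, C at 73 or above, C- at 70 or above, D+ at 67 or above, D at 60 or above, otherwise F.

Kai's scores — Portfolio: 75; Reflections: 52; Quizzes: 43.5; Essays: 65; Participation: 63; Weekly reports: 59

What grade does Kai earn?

Portfolio score 75 ≥ 45: minimum met.
Weighted total:
  Portfolio 75 × 0.05 = 3.75
  Reflections 52 × 0.06 = 3.12
  Quizzes 43.5 × 0.2 = 8.7
  Essays 65 × 0.33 = 21.45
  Participation 63 × 0.21 = 13.23
  Weekly reports 59 × 0.15 = 8.85
Sum = 59.1
59.1 < 60 → F

F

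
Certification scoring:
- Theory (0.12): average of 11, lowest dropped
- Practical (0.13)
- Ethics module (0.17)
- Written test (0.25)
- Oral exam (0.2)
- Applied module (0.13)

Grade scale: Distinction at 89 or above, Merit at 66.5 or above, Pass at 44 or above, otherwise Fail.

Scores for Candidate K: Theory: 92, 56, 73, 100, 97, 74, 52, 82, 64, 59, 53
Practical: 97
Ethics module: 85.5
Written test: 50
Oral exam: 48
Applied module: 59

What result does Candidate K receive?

Pass

Theory: drop 52 → average of remaining 10 = 750/10 = 75
Weighted total:
  Theory 75 × 0.12 = 9
  Practical 97 × 0.13 = 12.61
  Ethics module 85.5 × 0.17 = 14.535
  Written test 50 × 0.25 = 12.5
  Oral exam 48 × 0.2 = 9.6
  Applied module 59 × 0.13 = 7.67
Sum = 65.915
65.915 is ≥ 44 and < 66.5 → Pass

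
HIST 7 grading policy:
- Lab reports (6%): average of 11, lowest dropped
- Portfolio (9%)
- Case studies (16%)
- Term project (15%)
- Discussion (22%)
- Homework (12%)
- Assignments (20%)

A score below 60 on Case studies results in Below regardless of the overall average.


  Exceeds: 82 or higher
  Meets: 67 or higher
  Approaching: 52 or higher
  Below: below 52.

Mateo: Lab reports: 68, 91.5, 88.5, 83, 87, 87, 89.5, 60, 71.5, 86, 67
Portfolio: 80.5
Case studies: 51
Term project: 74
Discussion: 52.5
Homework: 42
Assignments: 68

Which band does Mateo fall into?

Lab reports: drop 60 → average of remaining 10 = 819/10 = 81.9
Case studies score 51 < 60: minimum not met.
Weighted total:
  Lab reports 81.9 × 0.06 = 4.914
  Portfolio 80.5 × 0.09 = 7.245
  Case studies 51 × 0.16 = 8.16
  Term project 74 × 0.15 = 11.1
  Discussion 52.5 × 0.22 = 11.55
  Homework 42 × 0.12 = 5.04
  Assignments 68 × 0.2 = 13.6
Sum = 61.609
Because the Case studies minimum was not met, the result is Below.

Below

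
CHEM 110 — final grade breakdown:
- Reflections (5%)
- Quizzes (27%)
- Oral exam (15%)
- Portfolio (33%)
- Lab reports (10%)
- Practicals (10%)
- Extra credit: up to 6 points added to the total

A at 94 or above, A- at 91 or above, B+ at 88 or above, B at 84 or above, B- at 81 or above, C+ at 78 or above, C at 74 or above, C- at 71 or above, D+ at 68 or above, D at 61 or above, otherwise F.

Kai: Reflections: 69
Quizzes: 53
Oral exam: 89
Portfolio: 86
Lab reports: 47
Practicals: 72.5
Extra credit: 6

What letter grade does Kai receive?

Weighted total:
  Reflections 69 × 0.05 = 3.45
  Quizzes 53 × 0.27 = 14.31
  Oral exam 89 × 0.15 = 13.35
  Portfolio 86 × 0.33 = 28.38
  Lab reports 47 × 0.1 = 4.7
  Practicals 72.5 × 0.1 = 7.25
Sum = 71.44
Extra credit: 71.44 + 6 = 77.44
77.44 is ≥ 74 and < 78 → C

C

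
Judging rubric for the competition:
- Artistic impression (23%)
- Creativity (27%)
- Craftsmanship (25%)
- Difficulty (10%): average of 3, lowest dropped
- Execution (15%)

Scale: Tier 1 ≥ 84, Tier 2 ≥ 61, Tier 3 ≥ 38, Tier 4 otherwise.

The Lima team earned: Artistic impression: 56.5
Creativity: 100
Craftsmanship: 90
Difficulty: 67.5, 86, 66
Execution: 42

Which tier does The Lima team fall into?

Tier 2

Difficulty: drop 66 → average of remaining 2 = 153.5/2 = 76.75
Weighted total:
  Artistic impression 56.5 × 0.23 = 12.995
  Creativity 100 × 0.27 = 27
  Craftsmanship 90 × 0.25 = 22.5
  Difficulty 76.75 × 0.1 = 7.675
  Execution 42 × 0.15 = 6.3
Sum = 76.47
76.47 is ≥ 61 and < 84 → Tier 2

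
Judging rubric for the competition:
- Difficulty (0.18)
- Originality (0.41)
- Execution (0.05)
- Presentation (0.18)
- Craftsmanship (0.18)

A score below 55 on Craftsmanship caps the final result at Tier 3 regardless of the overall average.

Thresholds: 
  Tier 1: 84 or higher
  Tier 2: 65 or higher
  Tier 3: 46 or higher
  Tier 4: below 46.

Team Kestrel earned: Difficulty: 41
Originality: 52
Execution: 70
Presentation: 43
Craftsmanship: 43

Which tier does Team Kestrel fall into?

Tier 3

Craftsmanship score 43 < 55: minimum not met.
Weighted total:
  Difficulty 41 × 0.18 = 7.38
  Originality 52 × 0.41 = 21.32
  Execution 70 × 0.05 = 3.5
  Presentation 43 × 0.18 = 7.74
  Craftsmanship 43 × 0.18 = 7.74
Sum = 47.68
47.68 would be Tier 3; cap at Tier 3 applies → Tier 3.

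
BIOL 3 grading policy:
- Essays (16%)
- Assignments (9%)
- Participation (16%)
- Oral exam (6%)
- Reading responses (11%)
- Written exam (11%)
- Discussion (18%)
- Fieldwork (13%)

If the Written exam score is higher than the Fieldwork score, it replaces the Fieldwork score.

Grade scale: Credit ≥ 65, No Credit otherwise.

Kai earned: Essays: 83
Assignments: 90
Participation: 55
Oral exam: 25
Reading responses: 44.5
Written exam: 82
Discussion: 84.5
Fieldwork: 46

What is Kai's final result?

Credit

Written exam (82) > Fieldwork (46), so Fieldwork counts as 82.
Weighted total:
  Essays 83 × 0.16 = 13.28
  Assignments 90 × 0.09 = 8.1
  Participation 55 × 0.16 = 8.8
  Oral exam 25 × 0.06 = 1.5
  Reading responses 44.5 × 0.11 = 4.895
  Written exam 82 × 0.11 = 9.02
  Discussion 84.5 × 0.18 = 15.21
  Fieldwork 82 × 0.13 = 10.66
Sum = 71.465
71.465 ≥ 65 → Credit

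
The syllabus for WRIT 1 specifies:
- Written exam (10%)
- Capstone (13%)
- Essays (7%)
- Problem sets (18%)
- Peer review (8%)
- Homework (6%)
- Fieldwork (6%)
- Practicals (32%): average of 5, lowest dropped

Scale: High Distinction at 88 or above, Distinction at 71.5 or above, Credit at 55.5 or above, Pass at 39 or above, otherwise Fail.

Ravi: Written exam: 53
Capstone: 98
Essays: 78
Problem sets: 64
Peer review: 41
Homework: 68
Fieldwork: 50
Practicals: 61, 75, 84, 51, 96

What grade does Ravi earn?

Credit

Practicals: drop 51 → average of remaining 4 = 316/4 = 79
Weighted total:
  Written exam 53 × 0.1 = 5.3
  Capstone 98 × 0.13 = 12.74
  Essays 78 × 0.07 = 5.46
  Problem sets 64 × 0.18 = 11.52
  Peer review 41 × 0.08 = 3.28
  Homework 68 × 0.06 = 4.08
  Fieldwork 50 × 0.06 = 3
  Practicals 79 × 0.32 = 25.28
Sum = 70.66
70.66 is ≥ 55.5 and < 71.5 → Credit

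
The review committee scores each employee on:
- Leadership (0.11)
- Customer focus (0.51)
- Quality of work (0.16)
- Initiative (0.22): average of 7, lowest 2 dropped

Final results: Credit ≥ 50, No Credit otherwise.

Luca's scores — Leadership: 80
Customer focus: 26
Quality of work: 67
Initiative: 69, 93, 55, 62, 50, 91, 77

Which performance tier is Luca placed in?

Initiative: drop 50, 55 → average of remaining 5 = 392/5 = 78.4
Weighted total:
  Leadership 80 × 0.11 = 8.8
  Customer focus 26 × 0.51 = 13.26
  Quality of work 67 × 0.16 = 10.72
  Initiative 78.4 × 0.22 = 17.248
Sum = 50.028
50.028 ≥ 50 → Credit

Credit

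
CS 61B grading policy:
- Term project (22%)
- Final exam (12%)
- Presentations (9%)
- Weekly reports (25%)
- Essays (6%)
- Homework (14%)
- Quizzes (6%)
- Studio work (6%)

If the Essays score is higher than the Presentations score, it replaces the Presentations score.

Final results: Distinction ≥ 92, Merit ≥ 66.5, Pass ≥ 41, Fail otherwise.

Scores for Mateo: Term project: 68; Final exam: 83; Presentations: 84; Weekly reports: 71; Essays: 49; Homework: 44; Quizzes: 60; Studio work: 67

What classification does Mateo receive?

Essays (49) ≤ Presentations (84), so Presentations stays at 84.
Weighted total:
  Term project 68 × 0.22 = 14.96
  Final exam 83 × 0.12 = 9.96
  Presentations 84 × 0.09 = 7.56
  Weekly reports 71 × 0.25 = 17.75
  Essays 49 × 0.06 = 2.94
  Homework 44 × 0.14 = 6.16
  Quizzes 60 × 0.06 = 3.6
  Studio work 67 × 0.06 = 4.02
Sum = 66.95
66.95 is ≥ 66.5 and < 92 → Merit

Merit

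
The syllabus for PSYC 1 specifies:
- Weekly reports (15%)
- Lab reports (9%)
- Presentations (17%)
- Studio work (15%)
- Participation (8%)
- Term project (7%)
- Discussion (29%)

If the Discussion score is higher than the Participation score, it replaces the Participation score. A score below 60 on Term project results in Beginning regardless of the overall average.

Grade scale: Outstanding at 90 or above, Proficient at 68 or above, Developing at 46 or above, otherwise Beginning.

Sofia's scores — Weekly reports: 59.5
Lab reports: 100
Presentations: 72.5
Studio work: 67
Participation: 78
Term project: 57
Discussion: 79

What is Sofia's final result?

Beginning

Discussion (79) > Participation (78), so Participation counts as 79.
Term project score 57 < 60: minimum not met.
Weighted total:
  Weekly reports 59.5 × 0.15 = 8.925
  Lab reports 100 × 0.09 = 9
  Presentations 72.5 × 0.17 = 12.325
  Studio work 67 × 0.15 = 10.05
  Participation 79 × 0.08 = 6.32
  Term project 57 × 0.07 = 3.99
  Discussion 79 × 0.29 = 22.91
Sum = 73.52
Because the Term project minimum was not met, the result is Beginning.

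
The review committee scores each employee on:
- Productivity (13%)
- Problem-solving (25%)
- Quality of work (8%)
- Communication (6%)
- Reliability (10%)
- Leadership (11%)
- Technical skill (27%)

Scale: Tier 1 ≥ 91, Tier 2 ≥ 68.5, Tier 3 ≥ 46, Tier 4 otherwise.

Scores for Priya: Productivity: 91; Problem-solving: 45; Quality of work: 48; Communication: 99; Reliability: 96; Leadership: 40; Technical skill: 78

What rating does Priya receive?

Weighted total:
  Productivity 91 × 0.13 = 11.83
  Problem-solving 45 × 0.25 = 11.25
  Quality of work 48 × 0.08 = 3.84
  Communication 99 × 0.06 = 5.94
  Reliability 96 × 0.1 = 9.6
  Leadership 40 × 0.11 = 4.4
  Technical skill 78 × 0.27 = 21.06
Sum = 67.92
67.92 is ≥ 46 and < 68.5 → Tier 3

Tier 3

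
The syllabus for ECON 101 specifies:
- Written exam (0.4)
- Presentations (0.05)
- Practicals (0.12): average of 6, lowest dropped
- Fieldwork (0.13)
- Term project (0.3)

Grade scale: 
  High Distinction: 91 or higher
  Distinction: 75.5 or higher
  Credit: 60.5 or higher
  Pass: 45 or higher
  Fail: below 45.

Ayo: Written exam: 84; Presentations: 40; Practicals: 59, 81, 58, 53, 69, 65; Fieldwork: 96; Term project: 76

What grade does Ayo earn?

Practicals: drop 53 → average of remaining 5 = 332/5 = 66.4
Weighted total:
  Written exam 84 × 0.4 = 33.6
  Presentations 40 × 0.05 = 2
  Practicals 66.4 × 0.12 = 7.968
  Fieldwork 96 × 0.13 = 12.48
  Term project 76 × 0.3 = 22.8
Sum = 78.848
78.848 is ≥ 75.5 and < 91 → Distinction

Distinction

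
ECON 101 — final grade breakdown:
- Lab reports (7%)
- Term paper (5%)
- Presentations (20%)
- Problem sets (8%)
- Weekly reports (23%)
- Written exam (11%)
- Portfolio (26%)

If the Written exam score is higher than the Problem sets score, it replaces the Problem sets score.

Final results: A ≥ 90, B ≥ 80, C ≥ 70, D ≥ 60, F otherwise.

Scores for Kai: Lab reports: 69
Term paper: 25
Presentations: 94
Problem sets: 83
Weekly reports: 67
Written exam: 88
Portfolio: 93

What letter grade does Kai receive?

B

Written exam (88) > Problem sets (83), so Problem sets counts as 88.
Weighted total:
  Lab reports 69 × 0.07 = 4.83
  Term paper 25 × 0.05 = 1.25
  Presentations 94 × 0.2 = 18.8
  Problem sets 88 × 0.08 = 7.04
  Weekly reports 67 × 0.23 = 15.41
  Written exam 88 × 0.11 = 9.68
  Portfolio 93 × 0.26 = 24.18
Sum = 81.19
81.19 is ≥ 80 and < 90 → B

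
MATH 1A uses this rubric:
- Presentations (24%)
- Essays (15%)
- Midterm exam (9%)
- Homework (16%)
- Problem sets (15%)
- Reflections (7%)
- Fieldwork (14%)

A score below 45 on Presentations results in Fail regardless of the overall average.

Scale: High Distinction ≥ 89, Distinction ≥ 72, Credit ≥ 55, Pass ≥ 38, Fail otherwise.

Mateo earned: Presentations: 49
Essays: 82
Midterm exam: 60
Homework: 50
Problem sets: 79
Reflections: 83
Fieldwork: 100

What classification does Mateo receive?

Credit

Presentations score 49 ≥ 45: minimum met.
Weighted total:
  Presentations 49 × 0.24 = 11.76
  Essays 82 × 0.15 = 12.3
  Midterm exam 60 × 0.09 = 5.4
  Homework 50 × 0.16 = 8
  Problem sets 79 × 0.15 = 11.85
  Reflections 83 × 0.07 = 5.81
  Fieldwork 100 × 0.14 = 14
Sum = 69.12
69.12 is ≥ 55 and < 72 → Credit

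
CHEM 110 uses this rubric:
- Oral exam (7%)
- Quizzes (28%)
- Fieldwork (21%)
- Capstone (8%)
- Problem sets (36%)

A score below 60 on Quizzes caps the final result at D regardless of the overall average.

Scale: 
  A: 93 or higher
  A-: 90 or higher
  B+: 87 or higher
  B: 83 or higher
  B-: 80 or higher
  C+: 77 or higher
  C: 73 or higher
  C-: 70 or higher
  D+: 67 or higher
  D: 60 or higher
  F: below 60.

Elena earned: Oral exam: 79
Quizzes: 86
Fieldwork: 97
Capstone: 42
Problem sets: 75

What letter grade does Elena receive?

Quizzes score 86 ≥ 60: minimum met.
Weighted total:
  Oral exam 79 × 0.07 = 5.53
  Quizzes 86 × 0.28 = 24.08
  Fieldwork 97 × 0.21 = 20.37
  Capstone 42 × 0.08 = 3.36
  Problem sets 75 × 0.36 = 27
Sum = 80.34
80.34 is ≥ 80 and < 83 → B-

B-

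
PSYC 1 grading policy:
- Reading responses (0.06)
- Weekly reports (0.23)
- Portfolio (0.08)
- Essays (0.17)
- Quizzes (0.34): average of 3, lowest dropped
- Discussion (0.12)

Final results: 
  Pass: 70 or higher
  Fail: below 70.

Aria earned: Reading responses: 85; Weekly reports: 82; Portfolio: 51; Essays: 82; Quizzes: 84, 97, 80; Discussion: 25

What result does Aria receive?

Quizzes: drop 80 → average of remaining 2 = 181/2 = 90.5
Weighted total:
  Reading responses 85 × 0.06 = 5.1
  Weekly reports 82 × 0.23 = 18.86
  Portfolio 51 × 0.08 = 4.08
  Essays 82 × 0.17 = 13.94
  Quizzes 90.5 × 0.34 = 30.77
  Discussion 25 × 0.12 = 3
Sum = 75.75
75.75 ≥ 70 → Pass

Pass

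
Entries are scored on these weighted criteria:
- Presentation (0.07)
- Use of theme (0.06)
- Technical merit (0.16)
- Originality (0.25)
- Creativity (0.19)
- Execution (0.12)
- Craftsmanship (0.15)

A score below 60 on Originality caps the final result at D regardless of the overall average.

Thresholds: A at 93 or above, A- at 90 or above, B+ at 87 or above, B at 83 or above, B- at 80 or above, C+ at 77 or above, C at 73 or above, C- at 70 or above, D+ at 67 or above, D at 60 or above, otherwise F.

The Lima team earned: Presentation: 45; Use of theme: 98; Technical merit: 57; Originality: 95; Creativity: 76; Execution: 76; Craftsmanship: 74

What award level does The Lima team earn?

Originality score 95 ≥ 60: minimum met.
Weighted total:
  Presentation 45 × 0.07 = 3.15
  Use of theme 98 × 0.06 = 5.88
  Technical merit 57 × 0.16 = 9.12
  Originality 95 × 0.25 = 23.75
  Creativity 76 × 0.19 = 14.44
  Execution 76 × 0.12 = 9.12
  Craftsmanship 74 × 0.15 = 11.1
Sum = 76.56
76.56 is ≥ 73 and < 77 → C

C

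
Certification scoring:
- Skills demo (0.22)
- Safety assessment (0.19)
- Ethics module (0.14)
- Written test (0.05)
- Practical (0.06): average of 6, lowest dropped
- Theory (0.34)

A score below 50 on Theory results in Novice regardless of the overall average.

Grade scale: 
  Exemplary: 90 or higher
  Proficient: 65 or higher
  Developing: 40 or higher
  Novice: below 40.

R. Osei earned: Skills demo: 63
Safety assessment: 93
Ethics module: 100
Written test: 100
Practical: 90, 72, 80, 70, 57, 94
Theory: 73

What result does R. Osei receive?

Proficient

Practical: drop 57 → average of remaining 5 = 406/5 = 81.2
Theory score 73 ≥ 50: minimum met.
Weighted total:
  Skills demo 63 × 0.22 = 13.86
  Safety assessment 93 × 0.19 = 17.67
  Ethics module 100 × 0.14 = 14
  Written test 100 × 0.05 = 5
  Practical 81.2 × 0.06 = 4.872
  Theory 73 × 0.34 = 24.82
Sum = 80.222
80.222 is ≥ 65 and < 90 → Proficient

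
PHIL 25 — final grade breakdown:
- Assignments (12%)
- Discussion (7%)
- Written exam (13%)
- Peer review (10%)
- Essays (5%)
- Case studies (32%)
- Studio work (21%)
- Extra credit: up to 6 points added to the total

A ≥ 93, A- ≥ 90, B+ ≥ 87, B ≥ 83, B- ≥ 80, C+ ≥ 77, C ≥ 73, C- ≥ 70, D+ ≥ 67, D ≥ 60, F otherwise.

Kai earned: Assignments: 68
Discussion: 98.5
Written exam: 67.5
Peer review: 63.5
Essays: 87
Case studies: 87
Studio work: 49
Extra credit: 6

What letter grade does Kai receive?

Weighted total:
  Assignments 68 × 0.12 = 8.16
  Discussion 98.5 × 0.07 = 6.895
  Written exam 67.5 × 0.13 = 8.775
  Peer review 63.5 × 0.1 = 6.35
  Essays 87 × 0.05 = 4.35
  Case studies 87 × 0.32 = 27.84
  Studio work 49 × 0.21 = 10.29
Sum = 72.66
Extra credit: 72.66 + 6 = 78.66
78.66 is ≥ 77 and < 80 → C+

C+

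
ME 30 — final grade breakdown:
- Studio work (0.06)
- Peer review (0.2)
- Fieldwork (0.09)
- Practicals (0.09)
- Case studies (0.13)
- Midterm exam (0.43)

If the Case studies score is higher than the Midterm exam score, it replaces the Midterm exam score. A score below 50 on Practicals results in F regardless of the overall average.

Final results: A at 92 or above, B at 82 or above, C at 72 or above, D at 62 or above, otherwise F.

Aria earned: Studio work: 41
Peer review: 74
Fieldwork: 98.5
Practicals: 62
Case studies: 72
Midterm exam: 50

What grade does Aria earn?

C

Case studies (72) > Midterm exam (50), so Midterm exam counts as 72.
Practicals score 62 ≥ 50: minimum met.
Weighted total:
  Studio work 41 × 0.06 = 2.46
  Peer review 74 × 0.2 = 14.8
  Fieldwork 98.5 × 0.09 = 8.865
  Practicals 62 × 0.09 = 5.58
  Case studies 72 × 0.13 = 9.36
  Midterm exam 72 × 0.43 = 30.96
Sum = 72.025
72.025 is ≥ 72 and < 82 → C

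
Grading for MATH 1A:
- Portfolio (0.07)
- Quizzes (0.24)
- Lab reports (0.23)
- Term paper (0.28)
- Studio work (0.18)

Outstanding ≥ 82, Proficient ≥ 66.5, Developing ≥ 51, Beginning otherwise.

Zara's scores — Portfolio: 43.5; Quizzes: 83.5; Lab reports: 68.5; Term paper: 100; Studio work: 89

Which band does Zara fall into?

Weighted total:
  Portfolio 43.5 × 0.07 = 3.045
  Quizzes 83.5 × 0.24 = 20.04
  Lab reports 68.5 × 0.23 = 15.755
  Term paper 100 × 0.28 = 28
  Studio work 89 × 0.18 = 16.02
Sum = 82.86
82.86 ≥ 82 → Outstanding

Outstanding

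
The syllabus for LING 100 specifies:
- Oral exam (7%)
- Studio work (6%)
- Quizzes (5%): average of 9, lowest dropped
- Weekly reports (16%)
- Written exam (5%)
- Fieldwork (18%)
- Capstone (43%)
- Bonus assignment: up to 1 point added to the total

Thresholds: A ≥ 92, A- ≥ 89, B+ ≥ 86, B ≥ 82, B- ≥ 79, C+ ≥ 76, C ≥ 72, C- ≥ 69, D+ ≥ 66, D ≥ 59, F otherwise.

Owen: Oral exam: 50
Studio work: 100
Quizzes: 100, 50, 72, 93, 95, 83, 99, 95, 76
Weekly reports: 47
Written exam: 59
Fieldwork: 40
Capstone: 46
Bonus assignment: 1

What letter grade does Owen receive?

F

Quizzes: drop 50 → average of remaining 8 = 713/8 = 89.125
Weighted total:
  Oral exam 50 × 0.07 = 3.5
  Studio work 100 × 0.06 = 6
  Quizzes 89.125 × 0.05 = 4.45625
  Weekly reports 47 × 0.16 = 7.52
  Written exam 59 × 0.05 = 2.95
  Fieldwork 40 × 0.18 = 7.2
  Capstone 46 × 0.43 = 19.78
Sum = 51.40625
Bonus assignment: 51.40625 + 1 = 52.40625
52.40625 < 59 → F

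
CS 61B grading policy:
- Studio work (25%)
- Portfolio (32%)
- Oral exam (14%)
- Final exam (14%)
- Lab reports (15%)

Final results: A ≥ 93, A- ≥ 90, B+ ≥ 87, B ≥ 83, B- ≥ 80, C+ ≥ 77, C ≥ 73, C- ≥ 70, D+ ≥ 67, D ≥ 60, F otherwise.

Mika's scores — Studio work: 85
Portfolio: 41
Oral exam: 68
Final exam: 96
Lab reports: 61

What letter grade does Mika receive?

Weighted total:
  Studio work 85 × 0.25 = 21.25
  Portfolio 41 × 0.32 = 13.12
  Oral exam 68 × 0.14 = 9.52
  Final exam 96 × 0.14 = 13.44
  Lab reports 61 × 0.15 = 9.15
Sum = 66.48
66.48 is ≥ 60 and < 67 → D

D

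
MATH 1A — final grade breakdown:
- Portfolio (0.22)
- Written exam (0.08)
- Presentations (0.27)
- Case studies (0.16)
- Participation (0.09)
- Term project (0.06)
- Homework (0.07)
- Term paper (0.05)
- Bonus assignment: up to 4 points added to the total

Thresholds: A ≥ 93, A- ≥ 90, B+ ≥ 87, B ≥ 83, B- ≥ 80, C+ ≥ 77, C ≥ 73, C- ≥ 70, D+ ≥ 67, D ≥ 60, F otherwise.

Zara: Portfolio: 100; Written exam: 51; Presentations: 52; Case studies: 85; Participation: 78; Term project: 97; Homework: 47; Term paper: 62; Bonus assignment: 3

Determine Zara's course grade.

Weighted total:
  Portfolio 100 × 0.22 = 22
  Written exam 51 × 0.08 = 4.08
  Presentations 52 × 0.27 = 14.04
  Case studies 85 × 0.16 = 13.6
  Participation 78 × 0.09 = 7.02
  Term project 97 × 0.06 = 5.82
  Homework 47 × 0.07 = 3.29
  Term paper 62 × 0.05 = 3.1
Sum = 72.95
Bonus assignment: 72.95 + 3 = 75.95
75.95 is ≥ 73 and < 77 → C

C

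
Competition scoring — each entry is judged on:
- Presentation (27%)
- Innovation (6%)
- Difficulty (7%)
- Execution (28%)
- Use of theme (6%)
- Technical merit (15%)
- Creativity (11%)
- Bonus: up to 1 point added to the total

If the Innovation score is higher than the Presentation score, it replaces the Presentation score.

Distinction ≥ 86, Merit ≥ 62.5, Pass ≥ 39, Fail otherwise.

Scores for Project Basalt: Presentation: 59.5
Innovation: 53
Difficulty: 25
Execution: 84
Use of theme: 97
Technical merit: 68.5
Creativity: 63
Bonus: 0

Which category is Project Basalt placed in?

Innovation (53) ≤ Presentation (59.5), so Presentation stays at 59.5.
Weighted total:
  Presentation 59.5 × 0.27 = 16.065
  Innovation 53 × 0.06 = 3.18
  Difficulty 25 × 0.07 = 1.75
  Execution 84 × 0.28 = 23.52
  Use of theme 97 × 0.06 = 5.82
  Technical merit 68.5 × 0.15 = 10.275
  Creativity 63 × 0.11 = 6.93
Sum = 67.54
Bonus: 67.54 + 0 = 67.54
67.54 is ≥ 62.5 and < 86 → Merit

Merit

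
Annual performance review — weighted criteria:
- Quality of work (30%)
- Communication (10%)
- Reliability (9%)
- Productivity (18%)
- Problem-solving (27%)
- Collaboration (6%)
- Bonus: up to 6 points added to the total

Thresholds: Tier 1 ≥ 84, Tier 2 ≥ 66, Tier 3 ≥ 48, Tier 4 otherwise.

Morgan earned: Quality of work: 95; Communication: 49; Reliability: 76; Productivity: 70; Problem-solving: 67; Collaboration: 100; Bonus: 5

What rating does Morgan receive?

Weighted total:
  Quality of work 95 × 0.3 = 28.5
  Communication 49 × 0.1 = 4.9
  Reliability 76 × 0.09 = 6.84
  Productivity 70 × 0.18 = 12.6
  Problem-solving 67 × 0.27 = 18.09
  Collaboration 100 × 0.06 = 6
Sum = 76.93
Bonus: 76.93 + 5 = 81.93
81.93 is ≥ 66 and < 84 → Tier 2

Tier 2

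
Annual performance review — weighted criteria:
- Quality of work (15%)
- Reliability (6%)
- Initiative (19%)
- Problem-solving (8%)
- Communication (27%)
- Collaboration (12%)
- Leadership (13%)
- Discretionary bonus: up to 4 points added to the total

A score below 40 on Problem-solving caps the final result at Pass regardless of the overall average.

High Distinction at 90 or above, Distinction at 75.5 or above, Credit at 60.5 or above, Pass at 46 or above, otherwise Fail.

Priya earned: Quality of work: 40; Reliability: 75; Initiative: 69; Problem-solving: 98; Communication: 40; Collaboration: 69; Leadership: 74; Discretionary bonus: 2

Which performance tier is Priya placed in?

Credit

Problem-solving score 98 ≥ 40: minimum met.
Weighted total:
  Quality of work 40 × 0.15 = 6
  Reliability 75 × 0.06 = 4.5
  Initiative 69 × 0.19 = 13.11
  Problem-solving 98 × 0.08 = 7.84
  Communication 40 × 0.27 = 10.8
  Collaboration 69 × 0.12 = 8.28
  Leadership 74 × 0.13 = 9.62
Sum = 60.15
Discretionary bonus: 60.15 + 2 = 62.15
62.15 is ≥ 60.5 and < 75.5 → Credit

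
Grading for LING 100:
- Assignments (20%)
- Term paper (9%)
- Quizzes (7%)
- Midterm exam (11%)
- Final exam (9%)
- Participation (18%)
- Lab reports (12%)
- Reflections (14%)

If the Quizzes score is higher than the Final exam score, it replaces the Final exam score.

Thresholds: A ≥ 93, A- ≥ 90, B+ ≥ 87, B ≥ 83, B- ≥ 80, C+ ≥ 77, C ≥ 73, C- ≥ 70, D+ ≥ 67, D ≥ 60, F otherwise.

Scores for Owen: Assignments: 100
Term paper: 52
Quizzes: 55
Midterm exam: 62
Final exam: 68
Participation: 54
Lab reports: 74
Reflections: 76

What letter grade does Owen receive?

C-

Quizzes (55) ≤ Final exam (68), so Final exam stays at 68.
Weighted total:
  Assignments 100 × 0.2 = 20
  Term paper 52 × 0.09 = 4.68
  Quizzes 55 × 0.07 = 3.85
  Midterm exam 62 × 0.11 = 6.82
  Final exam 68 × 0.09 = 6.12
  Participation 54 × 0.18 = 9.72
  Lab reports 74 × 0.12 = 8.88
  Reflections 76 × 0.14 = 10.64
Sum = 70.71
70.71 is ≥ 70 and < 73 → C-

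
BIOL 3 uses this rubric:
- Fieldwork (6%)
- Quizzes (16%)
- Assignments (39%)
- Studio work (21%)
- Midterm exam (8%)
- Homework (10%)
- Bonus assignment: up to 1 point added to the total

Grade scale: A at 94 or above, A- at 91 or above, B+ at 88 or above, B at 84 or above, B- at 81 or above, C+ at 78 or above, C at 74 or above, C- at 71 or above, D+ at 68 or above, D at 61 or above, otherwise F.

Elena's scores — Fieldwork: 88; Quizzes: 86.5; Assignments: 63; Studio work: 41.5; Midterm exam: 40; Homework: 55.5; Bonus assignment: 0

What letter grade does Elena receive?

D

Weighted total:
  Fieldwork 88 × 0.06 = 5.28
  Quizzes 86.5 × 0.16 = 13.84
  Assignments 63 × 0.39 = 24.57
  Studio work 41.5 × 0.21 = 8.715
  Midterm exam 40 × 0.08 = 3.2
  Homework 55.5 × 0.1 = 5.55
Sum = 61.155
Bonus assignment: 61.155 + 0 = 61.155
61.155 is ≥ 61 and < 68 → D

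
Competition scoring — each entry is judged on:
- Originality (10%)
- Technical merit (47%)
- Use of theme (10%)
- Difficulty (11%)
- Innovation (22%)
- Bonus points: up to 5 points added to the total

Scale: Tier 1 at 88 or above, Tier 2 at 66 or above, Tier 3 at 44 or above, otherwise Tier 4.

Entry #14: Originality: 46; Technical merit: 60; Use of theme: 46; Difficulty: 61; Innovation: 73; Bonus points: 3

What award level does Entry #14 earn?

Tier 3

Weighted total:
  Originality 46 × 0.1 = 4.6
  Technical merit 60 × 0.47 = 28.2
  Use of theme 46 × 0.1 = 4.6
  Difficulty 61 × 0.11 = 6.71
  Innovation 73 × 0.22 = 16.06
Sum = 60.17
Bonus points: 60.17 + 3 = 63.17
63.17 is ≥ 44 and < 66 → Tier 3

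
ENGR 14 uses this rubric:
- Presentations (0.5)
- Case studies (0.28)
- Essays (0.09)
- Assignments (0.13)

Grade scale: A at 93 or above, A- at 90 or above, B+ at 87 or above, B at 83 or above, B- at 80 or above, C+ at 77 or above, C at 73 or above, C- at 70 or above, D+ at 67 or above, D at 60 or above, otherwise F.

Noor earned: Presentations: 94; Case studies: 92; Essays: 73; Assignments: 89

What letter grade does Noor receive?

Weighted total:
  Presentations 94 × 0.5 = 47
  Case studies 92 × 0.28 = 25.76
  Essays 73 × 0.09 = 6.57
  Assignments 89 × 0.13 = 11.57
Sum = 90.9
90.9 is ≥ 90 and < 93 → A-

A-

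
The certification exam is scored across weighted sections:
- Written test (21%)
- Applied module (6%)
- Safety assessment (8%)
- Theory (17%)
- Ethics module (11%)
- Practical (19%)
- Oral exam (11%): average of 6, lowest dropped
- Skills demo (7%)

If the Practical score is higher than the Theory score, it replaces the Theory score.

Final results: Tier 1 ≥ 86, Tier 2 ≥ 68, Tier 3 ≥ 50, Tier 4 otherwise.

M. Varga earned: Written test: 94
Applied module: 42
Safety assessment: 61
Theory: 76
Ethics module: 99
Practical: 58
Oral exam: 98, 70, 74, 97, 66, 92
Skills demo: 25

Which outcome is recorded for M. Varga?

Tier 2

Oral exam: drop 66 → average of remaining 5 = 431/5 = 86.2
Practical (58) ≤ Theory (76), so Theory stays at 76.
Weighted total:
  Written test 94 × 0.21 = 19.74
  Applied module 42 × 0.06 = 2.52
  Safety assessment 61 × 0.08 = 4.88
  Theory 76 × 0.17 = 12.92
  Ethics module 99 × 0.11 = 10.89
  Practical 58 × 0.19 = 11.02
  Oral exam 86.2 × 0.11 = 9.482
  Skills demo 25 × 0.07 = 1.75
Sum = 73.202
73.202 is ≥ 68 and < 86 → Tier 2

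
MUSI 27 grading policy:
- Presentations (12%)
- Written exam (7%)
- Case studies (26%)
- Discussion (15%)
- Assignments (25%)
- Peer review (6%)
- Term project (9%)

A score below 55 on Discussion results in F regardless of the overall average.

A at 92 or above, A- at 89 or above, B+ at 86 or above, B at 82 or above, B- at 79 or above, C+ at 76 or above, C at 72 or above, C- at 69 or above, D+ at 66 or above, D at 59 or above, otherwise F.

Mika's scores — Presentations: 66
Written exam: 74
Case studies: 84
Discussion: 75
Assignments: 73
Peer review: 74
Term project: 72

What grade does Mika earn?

Discussion score 75 ≥ 55: minimum met.
Weighted total:
  Presentations 66 × 0.12 = 7.92
  Written exam 74 × 0.07 = 5.18
  Case studies 84 × 0.26 = 21.84
  Discussion 75 × 0.15 = 11.25
  Assignments 73 × 0.25 = 18.25
  Peer review 74 × 0.06 = 4.44
  Term project 72 × 0.09 = 6.48
Sum = 75.36
75.36 is ≥ 72 and < 76 → C

C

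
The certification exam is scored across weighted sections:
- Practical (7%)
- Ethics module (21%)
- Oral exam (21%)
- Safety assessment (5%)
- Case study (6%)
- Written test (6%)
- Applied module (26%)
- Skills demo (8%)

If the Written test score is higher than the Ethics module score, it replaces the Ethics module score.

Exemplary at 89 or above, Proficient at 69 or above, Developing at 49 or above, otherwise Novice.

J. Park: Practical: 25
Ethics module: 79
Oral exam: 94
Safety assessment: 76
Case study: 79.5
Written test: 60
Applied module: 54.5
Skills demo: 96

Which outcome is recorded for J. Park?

Proficient

Written test (60) ≤ Ethics module (79), so Ethics module stays at 79.
Weighted total:
  Practical 25 × 0.07 = 1.75
  Ethics module 79 × 0.21 = 16.59
  Oral exam 94 × 0.21 = 19.74
  Safety assessment 76 × 0.05 = 3.8
  Case study 79.5 × 0.06 = 4.77
  Written test 60 × 0.06 = 3.6
  Applied module 54.5 × 0.26 = 14.17
  Skills demo 96 × 0.08 = 7.68
Sum = 72.1
72.1 is ≥ 69 and < 89 → Proficient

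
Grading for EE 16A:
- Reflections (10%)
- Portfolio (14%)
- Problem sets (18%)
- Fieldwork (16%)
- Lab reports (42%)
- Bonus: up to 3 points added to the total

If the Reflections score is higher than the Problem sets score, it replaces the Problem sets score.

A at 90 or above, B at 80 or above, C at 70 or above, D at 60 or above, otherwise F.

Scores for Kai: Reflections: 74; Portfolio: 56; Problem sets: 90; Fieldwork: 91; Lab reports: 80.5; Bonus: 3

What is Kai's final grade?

B

Reflections (74) ≤ Problem sets (90), so Problem sets stays at 90.
Weighted total:
  Reflections 74 × 0.1 = 7.4
  Portfolio 56 × 0.14 = 7.84
  Problem sets 90 × 0.18 = 16.2
  Fieldwork 91 × 0.16 = 14.56
  Lab reports 80.5 × 0.42 = 33.81
Sum = 79.81
Bonus: 79.81 + 3 = 82.81
82.81 is ≥ 80 and < 90 → B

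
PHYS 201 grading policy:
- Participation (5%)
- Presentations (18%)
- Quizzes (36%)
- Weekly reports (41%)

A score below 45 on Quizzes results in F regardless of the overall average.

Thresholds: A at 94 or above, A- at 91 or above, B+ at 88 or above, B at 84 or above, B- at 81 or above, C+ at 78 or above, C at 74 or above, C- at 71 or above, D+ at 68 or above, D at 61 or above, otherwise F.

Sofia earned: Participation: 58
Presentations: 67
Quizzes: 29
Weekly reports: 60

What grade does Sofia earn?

F

Quizzes score 29 < 45: minimum not met.
Weighted total:
  Participation 58 × 0.05 = 2.9
  Presentations 67 × 0.18 = 12.06
  Quizzes 29 × 0.36 = 10.44
  Weekly reports 60 × 0.41 = 24.6
Sum = 50
Because the Quizzes minimum was not met, the result is F.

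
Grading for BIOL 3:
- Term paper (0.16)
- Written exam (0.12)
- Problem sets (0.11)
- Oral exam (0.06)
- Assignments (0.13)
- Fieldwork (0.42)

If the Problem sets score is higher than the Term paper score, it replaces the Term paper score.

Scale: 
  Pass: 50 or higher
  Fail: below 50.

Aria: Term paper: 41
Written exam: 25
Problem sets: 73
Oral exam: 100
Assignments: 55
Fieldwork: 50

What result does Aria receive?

Problem sets (73) > Term paper (41), so Term paper counts as 73.
Weighted total:
  Term paper 73 × 0.16 = 11.68
  Written exam 25 × 0.12 = 3
  Problem sets 73 × 0.11 = 8.03
  Oral exam 100 × 0.06 = 6
  Assignments 55 × 0.13 = 7.15
  Fieldwork 50 × 0.42 = 21
Sum = 56.86
56.86 ≥ 50 → Pass

Pass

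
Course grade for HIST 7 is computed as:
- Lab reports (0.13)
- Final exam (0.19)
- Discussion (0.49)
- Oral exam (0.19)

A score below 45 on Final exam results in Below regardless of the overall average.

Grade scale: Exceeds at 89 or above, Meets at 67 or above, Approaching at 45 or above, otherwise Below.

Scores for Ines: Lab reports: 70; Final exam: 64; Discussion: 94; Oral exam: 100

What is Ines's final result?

Meets

Final exam score 64 ≥ 45: minimum met.
Weighted total:
  Lab reports 70 × 0.13 = 9.1
  Final exam 64 × 0.19 = 12.16
  Discussion 94 × 0.49 = 46.06
  Oral exam 100 × 0.19 = 19
Sum = 86.32
86.32 is ≥ 67 and < 89 → Meets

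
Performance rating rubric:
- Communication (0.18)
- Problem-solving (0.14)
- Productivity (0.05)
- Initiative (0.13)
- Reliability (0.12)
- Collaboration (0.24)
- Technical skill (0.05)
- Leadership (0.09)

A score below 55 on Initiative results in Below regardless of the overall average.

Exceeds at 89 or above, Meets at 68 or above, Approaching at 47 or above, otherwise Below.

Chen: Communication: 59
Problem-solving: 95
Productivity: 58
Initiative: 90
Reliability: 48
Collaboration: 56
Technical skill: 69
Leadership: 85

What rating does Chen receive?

Initiative score 90 ≥ 55: minimum met.
Weighted total:
  Communication 59 × 0.18 = 10.62
  Problem-solving 95 × 0.14 = 13.3
  Productivity 58 × 0.05 = 2.9
  Initiative 90 × 0.13 = 11.7
  Reliability 48 × 0.12 = 5.76
  Collaboration 56 × 0.24 = 13.44
  Technical skill 69 × 0.05 = 3.45
  Leadership 85 × 0.09 = 7.65
Sum = 68.82
68.82 is ≥ 68 and < 89 → Meets

Meets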